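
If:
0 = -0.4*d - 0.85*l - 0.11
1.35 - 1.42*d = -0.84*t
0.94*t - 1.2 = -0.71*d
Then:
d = 1.18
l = -0.68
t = 0.39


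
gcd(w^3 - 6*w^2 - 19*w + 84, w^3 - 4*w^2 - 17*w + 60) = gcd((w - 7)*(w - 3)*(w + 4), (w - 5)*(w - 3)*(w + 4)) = w^2 + w - 12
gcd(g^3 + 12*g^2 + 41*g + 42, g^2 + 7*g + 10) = g + 2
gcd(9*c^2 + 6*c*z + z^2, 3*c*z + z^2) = 3*c + z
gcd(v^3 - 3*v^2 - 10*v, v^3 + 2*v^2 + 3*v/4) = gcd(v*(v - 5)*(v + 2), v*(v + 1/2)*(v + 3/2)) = v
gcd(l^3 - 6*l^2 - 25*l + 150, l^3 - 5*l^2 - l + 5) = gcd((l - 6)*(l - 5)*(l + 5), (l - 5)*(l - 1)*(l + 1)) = l - 5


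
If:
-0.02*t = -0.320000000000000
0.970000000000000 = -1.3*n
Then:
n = -0.75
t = 16.00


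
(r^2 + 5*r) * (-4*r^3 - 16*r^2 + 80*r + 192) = -4*r^5 - 36*r^4 + 592*r^2 + 960*r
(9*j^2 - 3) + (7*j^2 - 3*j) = 16*j^2 - 3*j - 3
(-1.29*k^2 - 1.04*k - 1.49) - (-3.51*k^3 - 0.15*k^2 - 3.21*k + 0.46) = 3.51*k^3 - 1.14*k^2 + 2.17*k - 1.95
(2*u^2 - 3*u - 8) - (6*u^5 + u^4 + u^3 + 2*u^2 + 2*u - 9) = -6*u^5 - u^4 - u^3 - 5*u + 1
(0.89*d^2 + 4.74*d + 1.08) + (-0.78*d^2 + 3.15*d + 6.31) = 0.11*d^2 + 7.89*d + 7.39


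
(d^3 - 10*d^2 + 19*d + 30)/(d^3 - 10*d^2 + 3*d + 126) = (d^2 - 4*d - 5)/(d^2 - 4*d - 21)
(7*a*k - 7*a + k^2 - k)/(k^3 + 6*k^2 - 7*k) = (7*a + k)/(k*(k + 7))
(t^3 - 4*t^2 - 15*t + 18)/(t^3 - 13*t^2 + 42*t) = (t^2 + 2*t - 3)/(t*(t - 7))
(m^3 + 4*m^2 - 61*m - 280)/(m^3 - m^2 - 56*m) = (m + 5)/m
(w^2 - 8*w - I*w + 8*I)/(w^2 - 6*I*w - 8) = (-w^2 + 8*w + I*w - 8*I)/(-w^2 + 6*I*w + 8)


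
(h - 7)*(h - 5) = h^2 - 12*h + 35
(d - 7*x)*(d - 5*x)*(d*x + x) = d^3*x - 12*d^2*x^2 + d^2*x + 35*d*x^3 - 12*d*x^2 + 35*x^3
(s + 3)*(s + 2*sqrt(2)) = s^2 + 2*sqrt(2)*s + 3*s + 6*sqrt(2)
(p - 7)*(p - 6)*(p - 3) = p^3 - 16*p^2 + 81*p - 126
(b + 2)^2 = b^2 + 4*b + 4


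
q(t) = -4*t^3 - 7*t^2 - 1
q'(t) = -12*t^2 - 14*t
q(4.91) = -643.24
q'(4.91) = -358.04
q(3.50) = -258.25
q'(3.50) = -196.00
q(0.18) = -1.25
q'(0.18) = -2.91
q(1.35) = -23.60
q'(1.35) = -40.77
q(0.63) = -4.78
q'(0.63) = -13.58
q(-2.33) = 11.60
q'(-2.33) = -32.53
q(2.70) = -130.76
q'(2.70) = -125.28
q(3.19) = -202.08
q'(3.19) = -166.77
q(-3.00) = 44.00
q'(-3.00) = -66.00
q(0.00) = -1.00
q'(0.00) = 0.00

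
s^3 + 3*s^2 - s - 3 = (s - 1)*(s + 1)*(s + 3)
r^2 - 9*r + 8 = (r - 8)*(r - 1)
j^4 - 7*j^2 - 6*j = j*(j - 3)*(j + 1)*(j + 2)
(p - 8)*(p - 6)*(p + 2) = p^3 - 12*p^2 + 20*p + 96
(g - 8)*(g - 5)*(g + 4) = g^3 - 9*g^2 - 12*g + 160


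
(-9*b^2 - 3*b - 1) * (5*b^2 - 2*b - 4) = -45*b^4 + 3*b^3 + 37*b^2 + 14*b + 4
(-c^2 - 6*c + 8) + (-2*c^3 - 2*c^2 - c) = -2*c^3 - 3*c^2 - 7*c + 8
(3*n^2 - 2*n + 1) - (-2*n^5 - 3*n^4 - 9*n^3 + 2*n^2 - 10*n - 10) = 2*n^5 + 3*n^4 + 9*n^3 + n^2 + 8*n + 11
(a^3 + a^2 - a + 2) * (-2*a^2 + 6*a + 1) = -2*a^5 + 4*a^4 + 9*a^3 - 9*a^2 + 11*a + 2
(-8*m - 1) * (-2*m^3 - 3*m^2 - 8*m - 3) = 16*m^4 + 26*m^3 + 67*m^2 + 32*m + 3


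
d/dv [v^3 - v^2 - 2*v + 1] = 3*v^2 - 2*v - 2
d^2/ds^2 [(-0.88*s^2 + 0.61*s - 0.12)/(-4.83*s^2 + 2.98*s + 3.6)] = (-3.12887400000002*s^3 + 108.605448*s^2 - 74.003328*s + 42.202176)/(112.678587*s^6 - 208.560366*s^5 - 123.275124*s^4 + 284.433848*s^3 + 91.88208*s^2 - 115.8624*s - 46.656)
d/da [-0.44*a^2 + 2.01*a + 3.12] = 2.01 - 0.88*a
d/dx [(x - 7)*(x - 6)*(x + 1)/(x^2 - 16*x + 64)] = (x^3 - 24*x^2 + 163*x - 316)/(x^3 - 24*x^2 + 192*x - 512)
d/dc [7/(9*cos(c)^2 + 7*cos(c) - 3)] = 7*(18*cos(c) + 7)*sin(c)/(9*cos(c)^2 + 7*cos(c) - 3)^2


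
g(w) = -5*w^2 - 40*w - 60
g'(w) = -10*w - 40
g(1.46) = -129.06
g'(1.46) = -54.60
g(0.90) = -100.05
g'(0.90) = -49.00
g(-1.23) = -18.36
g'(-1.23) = -27.70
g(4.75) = -362.81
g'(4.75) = -87.50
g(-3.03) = 15.30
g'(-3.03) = -9.70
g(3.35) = -250.11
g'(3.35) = -73.50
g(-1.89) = -2.26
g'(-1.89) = -21.10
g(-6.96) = -23.81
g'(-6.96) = 29.60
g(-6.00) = 0.00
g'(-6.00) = 20.00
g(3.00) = -225.00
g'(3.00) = -70.00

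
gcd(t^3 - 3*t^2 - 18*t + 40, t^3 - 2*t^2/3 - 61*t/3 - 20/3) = t^2 - t - 20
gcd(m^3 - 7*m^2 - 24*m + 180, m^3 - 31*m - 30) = m^2 - m - 30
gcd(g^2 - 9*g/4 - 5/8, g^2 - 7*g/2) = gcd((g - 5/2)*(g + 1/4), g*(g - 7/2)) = 1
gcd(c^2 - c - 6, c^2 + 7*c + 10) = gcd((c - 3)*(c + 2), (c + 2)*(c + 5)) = c + 2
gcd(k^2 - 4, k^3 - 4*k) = k^2 - 4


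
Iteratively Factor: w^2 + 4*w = (w + 4)*(w)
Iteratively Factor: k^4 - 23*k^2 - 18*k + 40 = (k + 4)*(k^3 - 4*k^2 - 7*k + 10) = (k - 5)*(k + 4)*(k^2 + k - 2) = (k - 5)*(k - 1)*(k + 4)*(k + 2)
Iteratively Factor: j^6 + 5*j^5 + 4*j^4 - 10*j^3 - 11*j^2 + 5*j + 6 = (j + 1)*(j^5 + 4*j^4 - 10*j^2 - j + 6) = (j + 1)*(j + 2)*(j^4 + 2*j^3 - 4*j^2 - 2*j + 3) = (j - 1)*(j + 1)*(j + 2)*(j^3 + 3*j^2 - j - 3) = (j - 1)*(j + 1)*(j + 2)*(j + 3)*(j^2 - 1) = (j - 1)^2*(j + 1)*(j + 2)*(j + 3)*(j + 1)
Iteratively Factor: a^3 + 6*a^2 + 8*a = (a + 2)*(a^2 + 4*a) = a*(a + 2)*(a + 4)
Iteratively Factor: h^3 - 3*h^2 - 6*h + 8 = (h - 1)*(h^2 - 2*h - 8) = (h - 1)*(h + 2)*(h - 4)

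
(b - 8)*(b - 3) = b^2 - 11*b + 24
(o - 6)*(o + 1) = o^2 - 5*o - 6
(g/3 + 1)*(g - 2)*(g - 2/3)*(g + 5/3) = g^4/3 + 2*g^3/3 - 55*g^2/27 - 64*g/27 + 20/9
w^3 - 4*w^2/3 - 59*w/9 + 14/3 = (w - 3)*(w - 2/3)*(w + 7/3)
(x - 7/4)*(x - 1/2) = x^2 - 9*x/4 + 7/8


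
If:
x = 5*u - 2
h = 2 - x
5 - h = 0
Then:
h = 5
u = -1/5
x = -3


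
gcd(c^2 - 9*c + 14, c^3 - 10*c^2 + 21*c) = c - 7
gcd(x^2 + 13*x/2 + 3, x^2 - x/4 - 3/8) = x + 1/2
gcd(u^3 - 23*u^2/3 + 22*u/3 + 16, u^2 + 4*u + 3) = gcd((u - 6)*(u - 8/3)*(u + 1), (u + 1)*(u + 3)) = u + 1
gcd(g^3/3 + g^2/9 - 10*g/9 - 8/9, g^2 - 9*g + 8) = 1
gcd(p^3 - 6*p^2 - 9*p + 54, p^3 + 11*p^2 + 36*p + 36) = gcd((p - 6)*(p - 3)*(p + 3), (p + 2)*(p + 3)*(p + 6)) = p + 3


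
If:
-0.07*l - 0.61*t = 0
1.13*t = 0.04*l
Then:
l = 0.00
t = 0.00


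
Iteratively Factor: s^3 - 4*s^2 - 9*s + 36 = (s + 3)*(s^2 - 7*s + 12) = (s - 4)*(s + 3)*(s - 3)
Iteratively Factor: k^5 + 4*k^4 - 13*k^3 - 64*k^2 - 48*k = (k + 3)*(k^4 + k^3 - 16*k^2 - 16*k) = k*(k + 3)*(k^3 + k^2 - 16*k - 16) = k*(k + 3)*(k + 4)*(k^2 - 3*k - 4) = k*(k + 1)*(k + 3)*(k + 4)*(k - 4)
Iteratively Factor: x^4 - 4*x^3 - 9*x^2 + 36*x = (x - 3)*(x^3 - x^2 - 12*x) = x*(x - 3)*(x^2 - x - 12) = x*(x - 4)*(x - 3)*(x + 3)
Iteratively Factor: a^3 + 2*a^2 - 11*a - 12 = (a + 1)*(a^2 + a - 12) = (a - 3)*(a + 1)*(a + 4)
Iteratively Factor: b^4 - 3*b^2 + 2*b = (b + 2)*(b^3 - 2*b^2 + b) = (b - 1)*(b + 2)*(b^2 - b) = b*(b - 1)*(b + 2)*(b - 1)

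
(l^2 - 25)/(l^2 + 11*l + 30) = (l - 5)/(l + 6)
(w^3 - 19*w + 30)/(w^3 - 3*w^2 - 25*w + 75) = (w - 2)/(w - 5)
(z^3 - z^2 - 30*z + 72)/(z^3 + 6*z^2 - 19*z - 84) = (z^2 + 3*z - 18)/(z^2 + 10*z + 21)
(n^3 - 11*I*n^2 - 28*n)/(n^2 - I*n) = (n^2 - 11*I*n - 28)/(n - I)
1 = 1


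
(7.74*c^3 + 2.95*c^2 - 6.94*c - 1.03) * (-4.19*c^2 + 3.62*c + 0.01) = -32.4306*c^5 + 15.6583*c^4 + 39.835*c^3 - 20.7776*c^2 - 3.798*c - 0.0103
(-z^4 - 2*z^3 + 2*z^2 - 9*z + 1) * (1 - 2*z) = 2*z^5 + 3*z^4 - 6*z^3 + 20*z^2 - 11*z + 1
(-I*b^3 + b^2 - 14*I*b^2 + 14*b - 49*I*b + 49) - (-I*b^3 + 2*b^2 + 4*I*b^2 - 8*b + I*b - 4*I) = -b^2 - 18*I*b^2 + 22*b - 50*I*b + 49 + 4*I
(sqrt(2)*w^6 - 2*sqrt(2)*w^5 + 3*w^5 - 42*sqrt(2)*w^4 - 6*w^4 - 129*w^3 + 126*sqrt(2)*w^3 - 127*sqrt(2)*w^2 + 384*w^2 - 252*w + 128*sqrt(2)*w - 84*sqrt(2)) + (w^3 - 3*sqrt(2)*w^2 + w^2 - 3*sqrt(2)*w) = sqrt(2)*w^6 - 2*sqrt(2)*w^5 + 3*w^5 - 42*sqrt(2)*w^4 - 6*w^4 - 128*w^3 + 126*sqrt(2)*w^3 - 130*sqrt(2)*w^2 + 385*w^2 - 252*w + 125*sqrt(2)*w - 84*sqrt(2)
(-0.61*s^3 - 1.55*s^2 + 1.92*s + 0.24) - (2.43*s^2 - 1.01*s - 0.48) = -0.61*s^3 - 3.98*s^2 + 2.93*s + 0.72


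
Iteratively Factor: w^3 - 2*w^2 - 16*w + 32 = (w + 4)*(w^2 - 6*w + 8) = (w - 2)*(w + 4)*(w - 4)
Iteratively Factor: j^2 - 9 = (j + 3)*(j - 3)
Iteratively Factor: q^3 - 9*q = (q + 3)*(q^2 - 3*q) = (q - 3)*(q + 3)*(q)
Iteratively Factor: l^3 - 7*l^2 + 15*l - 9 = (l - 3)*(l^2 - 4*l + 3) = (l - 3)^2*(l - 1)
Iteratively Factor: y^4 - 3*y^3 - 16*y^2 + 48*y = (y - 3)*(y^3 - 16*y) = y*(y - 3)*(y^2 - 16) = y*(y - 3)*(y + 4)*(y - 4)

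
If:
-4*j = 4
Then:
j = -1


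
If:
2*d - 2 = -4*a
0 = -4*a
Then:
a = 0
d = 1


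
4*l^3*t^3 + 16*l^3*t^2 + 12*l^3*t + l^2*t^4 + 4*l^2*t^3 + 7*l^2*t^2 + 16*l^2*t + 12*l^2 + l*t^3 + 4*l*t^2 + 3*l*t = (4*l + t)*(t + 3)*(l*t + 1)*(l*t + l)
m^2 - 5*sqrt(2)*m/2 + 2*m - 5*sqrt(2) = (m + 2)*(m - 5*sqrt(2)/2)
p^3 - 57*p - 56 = (p - 8)*(p + 1)*(p + 7)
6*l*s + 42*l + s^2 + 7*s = (6*l + s)*(s + 7)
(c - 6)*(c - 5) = c^2 - 11*c + 30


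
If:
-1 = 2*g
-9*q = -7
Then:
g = -1/2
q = 7/9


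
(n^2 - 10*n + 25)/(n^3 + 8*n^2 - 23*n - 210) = (n - 5)/(n^2 + 13*n + 42)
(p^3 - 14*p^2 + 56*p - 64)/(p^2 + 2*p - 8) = (p^2 - 12*p + 32)/(p + 4)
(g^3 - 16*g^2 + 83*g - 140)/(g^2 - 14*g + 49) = (g^2 - 9*g + 20)/(g - 7)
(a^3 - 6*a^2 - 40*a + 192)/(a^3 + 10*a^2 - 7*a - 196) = (a^2 - 2*a - 48)/(a^2 + 14*a + 49)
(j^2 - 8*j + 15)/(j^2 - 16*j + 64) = (j^2 - 8*j + 15)/(j^2 - 16*j + 64)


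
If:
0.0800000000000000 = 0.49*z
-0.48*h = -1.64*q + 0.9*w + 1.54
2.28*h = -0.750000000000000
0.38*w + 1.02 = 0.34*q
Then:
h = -0.33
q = -1.24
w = -3.79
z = 0.16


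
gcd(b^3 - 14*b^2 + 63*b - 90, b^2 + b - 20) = 1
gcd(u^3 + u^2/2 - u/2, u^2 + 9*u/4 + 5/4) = u + 1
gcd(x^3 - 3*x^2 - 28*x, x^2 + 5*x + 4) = x + 4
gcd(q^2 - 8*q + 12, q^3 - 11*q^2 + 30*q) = q - 6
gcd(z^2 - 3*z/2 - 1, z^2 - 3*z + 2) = z - 2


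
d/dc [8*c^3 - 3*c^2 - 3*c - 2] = 24*c^2 - 6*c - 3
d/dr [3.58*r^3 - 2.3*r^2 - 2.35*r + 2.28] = 10.74*r^2 - 4.6*r - 2.35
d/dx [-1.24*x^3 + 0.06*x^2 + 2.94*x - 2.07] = -3.72*x^2 + 0.12*x + 2.94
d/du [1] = 0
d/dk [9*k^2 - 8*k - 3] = 18*k - 8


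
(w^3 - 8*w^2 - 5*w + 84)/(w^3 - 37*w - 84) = (w - 4)/(w + 4)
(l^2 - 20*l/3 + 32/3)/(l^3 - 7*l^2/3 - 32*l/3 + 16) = (3*l - 8)/(3*l^2 + 5*l - 12)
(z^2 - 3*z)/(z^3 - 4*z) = (z - 3)/(z^2 - 4)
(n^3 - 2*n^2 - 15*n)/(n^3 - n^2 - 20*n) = (n + 3)/(n + 4)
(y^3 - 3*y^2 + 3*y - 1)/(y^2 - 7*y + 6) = (y^2 - 2*y + 1)/(y - 6)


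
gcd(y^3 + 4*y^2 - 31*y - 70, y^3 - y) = 1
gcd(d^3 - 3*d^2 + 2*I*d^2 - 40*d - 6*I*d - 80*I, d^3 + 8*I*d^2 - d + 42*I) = 1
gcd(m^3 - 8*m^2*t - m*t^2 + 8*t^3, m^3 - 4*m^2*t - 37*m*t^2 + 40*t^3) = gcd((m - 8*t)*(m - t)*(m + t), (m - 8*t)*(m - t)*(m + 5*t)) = m^2 - 9*m*t + 8*t^2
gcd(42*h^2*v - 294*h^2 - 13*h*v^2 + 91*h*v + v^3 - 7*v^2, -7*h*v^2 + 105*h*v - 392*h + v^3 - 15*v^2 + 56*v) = -7*h*v + 49*h + v^2 - 7*v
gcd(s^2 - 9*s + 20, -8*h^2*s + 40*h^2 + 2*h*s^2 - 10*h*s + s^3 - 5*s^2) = s - 5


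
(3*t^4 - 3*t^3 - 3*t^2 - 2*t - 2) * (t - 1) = 3*t^5 - 6*t^4 + t^2 + 2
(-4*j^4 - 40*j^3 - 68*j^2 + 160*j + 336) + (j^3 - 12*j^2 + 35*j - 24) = -4*j^4 - 39*j^3 - 80*j^2 + 195*j + 312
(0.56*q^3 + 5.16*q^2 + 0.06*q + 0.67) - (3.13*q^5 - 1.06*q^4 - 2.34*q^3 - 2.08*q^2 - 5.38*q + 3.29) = -3.13*q^5 + 1.06*q^4 + 2.9*q^3 + 7.24*q^2 + 5.44*q - 2.62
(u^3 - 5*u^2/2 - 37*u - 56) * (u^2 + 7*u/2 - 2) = u^5 + u^4 - 191*u^3/4 - 361*u^2/2 - 122*u + 112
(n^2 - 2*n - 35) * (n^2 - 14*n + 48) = n^4 - 16*n^3 + 41*n^2 + 394*n - 1680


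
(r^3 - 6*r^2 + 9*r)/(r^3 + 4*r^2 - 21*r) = (r - 3)/(r + 7)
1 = 1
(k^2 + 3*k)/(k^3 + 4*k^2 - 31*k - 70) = k*(k + 3)/(k^3 + 4*k^2 - 31*k - 70)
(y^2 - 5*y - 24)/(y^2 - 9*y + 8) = (y + 3)/(y - 1)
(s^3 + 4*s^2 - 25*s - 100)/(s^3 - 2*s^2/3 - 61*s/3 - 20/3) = 3*(s + 5)/(3*s + 1)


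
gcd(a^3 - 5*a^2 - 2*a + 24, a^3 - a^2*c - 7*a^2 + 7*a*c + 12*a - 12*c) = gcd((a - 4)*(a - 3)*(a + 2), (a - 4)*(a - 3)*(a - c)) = a^2 - 7*a + 12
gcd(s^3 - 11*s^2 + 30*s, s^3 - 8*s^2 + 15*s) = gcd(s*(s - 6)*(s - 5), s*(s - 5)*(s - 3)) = s^2 - 5*s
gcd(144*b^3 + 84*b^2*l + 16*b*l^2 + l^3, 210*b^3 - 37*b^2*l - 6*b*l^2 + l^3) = 6*b + l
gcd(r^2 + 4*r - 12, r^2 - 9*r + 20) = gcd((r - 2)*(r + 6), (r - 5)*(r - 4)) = 1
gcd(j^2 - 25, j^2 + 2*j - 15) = j + 5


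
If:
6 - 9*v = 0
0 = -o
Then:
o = 0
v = 2/3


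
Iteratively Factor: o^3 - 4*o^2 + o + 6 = (o - 3)*(o^2 - o - 2) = (o - 3)*(o - 2)*(o + 1)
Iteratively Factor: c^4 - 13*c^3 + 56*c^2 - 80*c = (c - 4)*(c^3 - 9*c^2 + 20*c) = (c - 5)*(c - 4)*(c^2 - 4*c) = (c - 5)*(c - 4)^2*(c)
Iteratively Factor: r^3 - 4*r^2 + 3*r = (r - 3)*(r^2 - r) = (r - 3)*(r - 1)*(r)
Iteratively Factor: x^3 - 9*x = (x - 3)*(x^2 + 3*x) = (x - 3)*(x + 3)*(x)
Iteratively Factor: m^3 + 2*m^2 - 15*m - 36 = (m - 4)*(m^2 + 6*m + 9) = (m - 4)*(m + 3)*(m + 3)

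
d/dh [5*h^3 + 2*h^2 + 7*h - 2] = 15*h^2 + 4*h + 7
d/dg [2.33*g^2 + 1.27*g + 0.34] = 4.66*g + 1.27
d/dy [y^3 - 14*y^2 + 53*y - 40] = 3*y^2 - 28*y + 53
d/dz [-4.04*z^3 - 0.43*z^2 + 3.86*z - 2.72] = -12.12*z^2 - 0.86*z + 3.86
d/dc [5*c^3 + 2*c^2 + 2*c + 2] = 15*c^2 + 4*c + 2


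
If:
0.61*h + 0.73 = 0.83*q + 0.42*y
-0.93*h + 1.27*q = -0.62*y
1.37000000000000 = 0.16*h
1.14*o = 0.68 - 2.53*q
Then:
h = 8.56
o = 41.49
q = -18.43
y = 50.59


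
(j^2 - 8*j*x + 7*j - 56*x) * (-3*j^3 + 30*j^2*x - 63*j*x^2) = -3*j^5 + 54*j^4*x - 21*j^4 - 303*j^3*x^2 + 378*j^3*x + 504*j^2*x^3 - 2121*j^2*x^2 + 3528*j*x^3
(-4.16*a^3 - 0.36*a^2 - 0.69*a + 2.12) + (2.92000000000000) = -4.16*a^3 - 0.36*a^2 - 0.69*a + 5.04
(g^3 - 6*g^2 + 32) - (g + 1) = g^3 - 6*g^2 - g + 31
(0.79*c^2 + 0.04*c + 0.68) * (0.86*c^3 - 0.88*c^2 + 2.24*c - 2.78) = 0.6794*c^5 - 0.6608*c^4 + 2.3192*c^3 - 2.705*c^2 + 1.412*c - 1.8904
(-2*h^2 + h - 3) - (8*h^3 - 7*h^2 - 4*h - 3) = -8*h^3 + 5*h^2 + 5*h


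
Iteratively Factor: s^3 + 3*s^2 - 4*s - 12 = (s - 2)*(s^2 + 5*s + 6) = (s - 2)*(s + 2)*(s + 3)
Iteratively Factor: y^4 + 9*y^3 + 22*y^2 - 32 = (y + 4)*(y^3 + 5*y^2 + 2*y - 8) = (y + 4)^2*(y^2 + y - 2) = (y + 2)*(y + 4)^2*(y - 1)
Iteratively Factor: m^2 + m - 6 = (m + 3)*(m - 2)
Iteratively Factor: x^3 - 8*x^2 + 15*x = (x)*(x^2 - 8*x + 15) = x*(x - 5)*(x - 3)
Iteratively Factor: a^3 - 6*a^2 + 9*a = (a)*(a^2 - 6*a + 9) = a*(a - 3)*(a - 3)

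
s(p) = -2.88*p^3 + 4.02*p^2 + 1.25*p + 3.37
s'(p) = -8.64*p^2 + 8.04*p + 1.25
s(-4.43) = 327.11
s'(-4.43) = -203.93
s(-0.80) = 6.42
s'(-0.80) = -10.71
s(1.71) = 2.86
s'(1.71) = -10.27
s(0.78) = 5.42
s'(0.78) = 2.26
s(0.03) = 3.41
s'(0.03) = 1.48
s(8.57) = -1503.41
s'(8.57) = -564.41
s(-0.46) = 3.93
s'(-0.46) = -4.28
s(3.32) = -53.56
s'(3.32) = -67.29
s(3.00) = -34.46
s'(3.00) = -52.39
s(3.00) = -34.46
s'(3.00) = -52.39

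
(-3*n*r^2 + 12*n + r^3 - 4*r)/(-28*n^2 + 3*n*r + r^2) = (-3*n*r^2 + 12*n + r^3 - 4*r)/(-28*n^2 + 3*n*r + r^2)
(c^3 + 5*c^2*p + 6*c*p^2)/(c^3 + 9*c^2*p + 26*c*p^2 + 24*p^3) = c/(c + 4*p)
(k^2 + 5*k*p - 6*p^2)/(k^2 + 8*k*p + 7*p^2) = (k^2 + 5*k*p - 6*p^2)/(k^2 + 8*k*p + 7*p^2)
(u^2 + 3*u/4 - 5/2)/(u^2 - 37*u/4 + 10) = (u + 2)/(u - 8)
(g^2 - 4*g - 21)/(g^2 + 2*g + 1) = (g^2 - 4*g - 21)/(g^2 + 2*g + 1)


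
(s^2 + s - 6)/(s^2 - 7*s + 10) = (s + 3)/(s - 5)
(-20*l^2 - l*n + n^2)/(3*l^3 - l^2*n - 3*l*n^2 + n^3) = (-20*l^2 - l*n + n^2)/(3*l^3 - l^2*n - 3*l*n^2 + n^3)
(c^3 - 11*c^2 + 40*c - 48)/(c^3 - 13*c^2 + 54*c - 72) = (c - 4)/(c - 6)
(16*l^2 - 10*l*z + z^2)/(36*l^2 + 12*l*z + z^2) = (16*l^2 - 10*l*z + z^2)/(36*l^2 + 12*l*z + z^2)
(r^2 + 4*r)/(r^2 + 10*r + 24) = r/(r + 6)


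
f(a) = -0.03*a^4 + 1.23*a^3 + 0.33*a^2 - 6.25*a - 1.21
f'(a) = -0.12*a^3 + 3.69*a^2 + 0.66*a - 6.25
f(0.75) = -5.20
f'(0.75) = -3.73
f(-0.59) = 2.34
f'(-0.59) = -5.33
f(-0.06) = -0.83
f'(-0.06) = -6.28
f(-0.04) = -0.96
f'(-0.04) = -6.27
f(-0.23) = 0.23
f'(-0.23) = -6.21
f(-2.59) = -5.53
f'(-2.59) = 18.88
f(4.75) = 93.10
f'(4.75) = 67.28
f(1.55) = -5.70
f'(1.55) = 3.19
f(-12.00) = -2626.21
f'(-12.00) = 724.55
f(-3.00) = -15.13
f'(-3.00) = 28.22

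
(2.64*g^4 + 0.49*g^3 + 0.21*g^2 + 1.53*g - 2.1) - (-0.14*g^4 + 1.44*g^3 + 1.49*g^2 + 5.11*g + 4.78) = 2.78*g^4 - 0.95*g^3 - 1.28*g^2 - 3.58*g - 6.88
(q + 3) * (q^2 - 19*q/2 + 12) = q^3 - 13*q^2/2 - 33*q/2 + 36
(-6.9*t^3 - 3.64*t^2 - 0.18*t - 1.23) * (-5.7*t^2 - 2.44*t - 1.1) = 39.33*t^5 + 37.584*t^4 + 17.4976*t^3 + 11.4542*t^2 + 3.1992*t + 1.353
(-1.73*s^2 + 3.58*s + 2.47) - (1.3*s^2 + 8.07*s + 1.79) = -3.03*s^2 - 4.49*s + 0.68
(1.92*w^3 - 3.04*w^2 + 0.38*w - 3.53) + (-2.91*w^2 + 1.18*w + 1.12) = 1.92*w^3 - 5.95*w^2 + 1.56*w - 2.41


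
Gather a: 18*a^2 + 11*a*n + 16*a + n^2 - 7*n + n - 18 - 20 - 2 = 18*a^2 + a*(11*n + 16) + n^2 - 6*n - 40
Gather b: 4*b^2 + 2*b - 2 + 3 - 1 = 4*b^2 + 2*b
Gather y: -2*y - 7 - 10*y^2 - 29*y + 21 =-10*y^2 - 31*y + 14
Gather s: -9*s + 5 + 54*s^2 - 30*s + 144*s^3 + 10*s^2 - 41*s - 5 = 144*s^3 + 64*s^2 - 80*s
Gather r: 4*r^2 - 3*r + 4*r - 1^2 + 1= 4*r^2 + r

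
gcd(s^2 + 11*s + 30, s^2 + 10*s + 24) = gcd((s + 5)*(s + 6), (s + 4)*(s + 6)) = s + 6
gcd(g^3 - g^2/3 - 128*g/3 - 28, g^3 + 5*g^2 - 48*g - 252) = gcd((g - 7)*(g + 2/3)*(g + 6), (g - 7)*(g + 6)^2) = g^2 - g - 42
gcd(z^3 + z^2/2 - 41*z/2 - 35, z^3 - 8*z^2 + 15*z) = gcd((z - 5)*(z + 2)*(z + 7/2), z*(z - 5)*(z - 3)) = z - 5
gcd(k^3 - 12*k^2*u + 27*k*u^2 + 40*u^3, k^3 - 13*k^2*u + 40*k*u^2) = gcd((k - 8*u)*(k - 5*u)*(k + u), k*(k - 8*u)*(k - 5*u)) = k^2 - 13*k*u + 40*u^2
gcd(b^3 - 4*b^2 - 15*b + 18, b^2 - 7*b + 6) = b^2 - 7*b + 6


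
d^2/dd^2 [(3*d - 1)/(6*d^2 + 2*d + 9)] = 4*(-27*d*(6*d^2 + 2*d + 9) + 2*(3*d - 1)*(6*d + 1)^2)/(6*d^2 + 2*d + 9)^3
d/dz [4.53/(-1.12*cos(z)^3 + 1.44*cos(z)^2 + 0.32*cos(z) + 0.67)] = (-15.2208*cos(z)^2 + 13.0464*cos(z) + 1.4496)*sin(z)/(-1.12*cos(z)^3 + 1.44*cos(z)^2 + 0.32*cos(z) + 0.67)^2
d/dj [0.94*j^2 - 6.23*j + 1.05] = 1.88*j - 6.23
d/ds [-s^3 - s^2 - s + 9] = -3*s^2 - 2*s - 1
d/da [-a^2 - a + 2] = -2*a - 1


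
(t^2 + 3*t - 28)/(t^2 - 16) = (t + 7)/(t + 4)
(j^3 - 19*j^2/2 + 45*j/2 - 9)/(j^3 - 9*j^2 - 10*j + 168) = (2*j^2 - 7*j + 3)/(2*(j^2 - 3*j - 28))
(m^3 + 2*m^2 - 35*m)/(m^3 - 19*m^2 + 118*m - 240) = m*(m + 7)/(m^2 - 14*m + 48)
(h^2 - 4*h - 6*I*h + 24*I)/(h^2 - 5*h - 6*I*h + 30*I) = (h - 4)/(h - 5)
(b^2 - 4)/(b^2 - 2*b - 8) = (b - 2)/(b - 4)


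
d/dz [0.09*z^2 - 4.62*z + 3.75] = 0.18*z - 4.62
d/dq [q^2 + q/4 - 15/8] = 2*q + 1/4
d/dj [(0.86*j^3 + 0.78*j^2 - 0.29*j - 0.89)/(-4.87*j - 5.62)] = (-8.3764*j^3 - 18.2982*j^2 - 8.7672*j - 2.7045)/(23.7169*j^2 + 54.7388*j + 31.5844)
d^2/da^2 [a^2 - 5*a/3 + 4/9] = 2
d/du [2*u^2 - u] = 4*u - 1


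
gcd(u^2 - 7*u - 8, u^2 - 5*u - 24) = u - 8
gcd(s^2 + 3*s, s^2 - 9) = s + 3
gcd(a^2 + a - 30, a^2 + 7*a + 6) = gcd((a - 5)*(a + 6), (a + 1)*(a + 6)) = a + 6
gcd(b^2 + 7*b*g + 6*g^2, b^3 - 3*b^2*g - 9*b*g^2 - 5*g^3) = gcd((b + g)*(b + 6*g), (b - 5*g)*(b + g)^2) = b + g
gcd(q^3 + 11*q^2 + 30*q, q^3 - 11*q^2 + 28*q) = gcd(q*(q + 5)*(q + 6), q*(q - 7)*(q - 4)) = q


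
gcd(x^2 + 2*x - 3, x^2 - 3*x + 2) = x - 1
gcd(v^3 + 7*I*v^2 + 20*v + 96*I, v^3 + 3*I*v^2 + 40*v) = v + 8*I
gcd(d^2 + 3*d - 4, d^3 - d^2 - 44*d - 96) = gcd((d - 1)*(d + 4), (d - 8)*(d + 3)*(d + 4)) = d + 4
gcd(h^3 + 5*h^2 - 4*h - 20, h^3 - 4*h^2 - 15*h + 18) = 1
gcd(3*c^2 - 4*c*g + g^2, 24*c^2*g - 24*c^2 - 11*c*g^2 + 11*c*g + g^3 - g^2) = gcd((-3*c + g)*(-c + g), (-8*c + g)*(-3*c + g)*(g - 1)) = 3*c - g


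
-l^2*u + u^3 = u*(-l + u)*(l + u)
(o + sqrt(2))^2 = o^2 + 2*sqrt(2)*o + 2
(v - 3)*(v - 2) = v^2 - 5*v + 6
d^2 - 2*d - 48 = (d - 8)*(d + 6)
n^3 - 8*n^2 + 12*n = n*(n - 6)*(n - 2)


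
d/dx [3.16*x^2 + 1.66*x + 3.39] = 6.32*x + 1.66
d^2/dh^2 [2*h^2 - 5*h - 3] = 4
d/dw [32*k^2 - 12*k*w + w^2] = -12*k + 2*w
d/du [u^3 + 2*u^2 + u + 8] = 3*u^2 + 4*u + 1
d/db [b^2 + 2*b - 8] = 2*b + 2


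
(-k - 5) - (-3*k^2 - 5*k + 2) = 3*k^2 + 4*k - 7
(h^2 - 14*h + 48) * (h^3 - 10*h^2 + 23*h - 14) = h^5 - 24*h^4 + 211*h^3 - 816*h^2 + 1300*h - 672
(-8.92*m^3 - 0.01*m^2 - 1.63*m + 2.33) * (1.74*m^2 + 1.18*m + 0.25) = -15.5208*m^5 - 10.543*m^4 - 5.078*m^3 + 2.1283*m^2 + 2.3419*m + 0.5825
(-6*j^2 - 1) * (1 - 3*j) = 18*j^3 - 6*j^2 + 3*j - 1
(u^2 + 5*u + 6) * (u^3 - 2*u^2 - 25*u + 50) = u^5 + 3*u^4 - 29*u^3 - 87*u^2 + 100*u + 300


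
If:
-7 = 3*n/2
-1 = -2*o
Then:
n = -14/3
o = 1/2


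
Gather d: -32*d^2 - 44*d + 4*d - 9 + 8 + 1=-32*d^2 - 40*d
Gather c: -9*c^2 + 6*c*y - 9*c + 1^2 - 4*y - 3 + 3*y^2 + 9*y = -9*c^2 + c*(6*y - 9) + 3*y^2 + 5*y - 2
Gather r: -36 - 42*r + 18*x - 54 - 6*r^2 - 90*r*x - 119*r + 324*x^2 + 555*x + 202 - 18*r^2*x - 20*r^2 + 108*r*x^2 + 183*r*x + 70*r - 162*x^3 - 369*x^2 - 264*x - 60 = r^2*(-18*x - 26) + r*(108*x^2 + 93*x - 91) - 162*x^3 - 45*x^2 + 309*x + 52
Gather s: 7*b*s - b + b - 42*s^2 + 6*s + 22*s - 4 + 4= -42*s^2 + s*(7*b + 28)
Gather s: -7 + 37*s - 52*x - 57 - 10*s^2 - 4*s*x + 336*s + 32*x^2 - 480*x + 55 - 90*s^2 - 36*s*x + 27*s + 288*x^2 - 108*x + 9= -100*s^2 + s*(400 - 40*x) + 320*x^2 - 640*x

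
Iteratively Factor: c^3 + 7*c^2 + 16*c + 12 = (c + 3)*(c^2 + 4*c + 4) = (c + 2)*(c + 3)*(c + 2)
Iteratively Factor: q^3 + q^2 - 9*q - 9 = (q - 3)*(q^2 + 4*q + 3) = (q - 3)*(q + 1)*(q + 3)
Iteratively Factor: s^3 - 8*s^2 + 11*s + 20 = (s - 5)*(s^2 - 3*s - 4) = (s - 5)*(s - 4)*(s + 1)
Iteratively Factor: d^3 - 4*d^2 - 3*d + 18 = (d - 3)*(d^2 - d - 6) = (d - 3)*(d + 2)*(d - 3)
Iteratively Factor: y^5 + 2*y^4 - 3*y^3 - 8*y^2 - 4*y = (y + 2)*(y^4 - 3*y^2 - 2*y) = y*(y + 2)*(y^3 - 3*y - 2) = y*(y + 1)*(y + 2)*(y^2 - y - 2) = y*(y - 2)*(y + 1)*(y + 2)*(y + 1)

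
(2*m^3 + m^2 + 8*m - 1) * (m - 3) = 2*m^4 - 5*m^3 + 5*m^2 - 25*m + 3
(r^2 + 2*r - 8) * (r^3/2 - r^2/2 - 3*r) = r^5/2 + r^4/2 - 8*r^3 - 2*r^2 + 24*r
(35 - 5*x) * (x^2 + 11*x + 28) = -5*x^3 - 20*x^2 + 245*x + 980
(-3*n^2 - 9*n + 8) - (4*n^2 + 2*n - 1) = -7*n^2 - 11*n + 9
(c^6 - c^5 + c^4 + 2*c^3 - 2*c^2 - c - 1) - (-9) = c^6 - c^5 + c^4 + 2*c^3 - 2*c^2 - c + 8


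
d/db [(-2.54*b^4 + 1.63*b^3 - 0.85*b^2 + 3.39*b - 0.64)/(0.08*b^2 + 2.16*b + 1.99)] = (-0.4064*b^5 - 16.3288*b^4 - 13.1768*b^3 + 7.6239*b^2 - 3.2806*b + 8.1285)/(0.0064*b^4 + 0.3456*b^3 + 4.984*b^2 + 8.5968*b + 3.9601)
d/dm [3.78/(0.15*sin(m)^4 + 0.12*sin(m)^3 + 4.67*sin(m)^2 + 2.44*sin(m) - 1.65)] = (-37.0062*sin(m) + 0.567*sin(3*m) + 0.6804*cos(2*m) - 9.9036)*cos(m)/(0.15*sin(m)^4 + 0.12*sin(m)^3 + 4.67*sin(m)^2 + 2.44*sin(m) - 1.65)^2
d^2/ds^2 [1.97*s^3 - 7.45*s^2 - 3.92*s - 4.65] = 11.82*s - 14.9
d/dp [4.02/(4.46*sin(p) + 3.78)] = -17.9292*cos(p)/(4.46*sin(p) + 3.78)^2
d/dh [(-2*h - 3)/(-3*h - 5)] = (3*h + 5)^(-2)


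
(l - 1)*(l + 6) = l^2 + 5*l - 6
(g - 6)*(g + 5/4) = g^2 - 19*g/4 - 15/2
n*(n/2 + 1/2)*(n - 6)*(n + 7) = n^4/2 + n^3 - 41*n^2/2 - 21*n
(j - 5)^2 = j^2 - 10*j + 25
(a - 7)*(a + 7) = a^2 - 49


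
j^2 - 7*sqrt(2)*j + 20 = (j - 5*sqrt(2))*(j - 2*sqrt(2))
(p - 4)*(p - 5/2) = p^2 - 13*p/2 + 10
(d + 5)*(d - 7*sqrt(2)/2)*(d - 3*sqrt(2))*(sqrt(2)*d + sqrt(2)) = sqrt(2)*d^4 - 13*d^3 + 6*sqrt(2)*d^3 - 78*d^2 + 26*sqrt(2)*d^2 - 65*d + 126*sqrt(2)*d + 105*sqrt(2)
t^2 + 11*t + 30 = (t + 5)*(t + 6)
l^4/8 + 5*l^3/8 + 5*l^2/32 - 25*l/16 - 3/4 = (l/4 + 1)*(l/2 + 1)*(l - 3/2)*(l + 1/2)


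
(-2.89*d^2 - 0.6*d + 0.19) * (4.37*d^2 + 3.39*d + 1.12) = -12.6293*d^4 - 12.4191*d^3 - 4.4405*d^2 - 0.0279*d + 0.2128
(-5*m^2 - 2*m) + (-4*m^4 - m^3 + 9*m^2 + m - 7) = -4*m^4 - m^3 + 4*m^2 - m - 7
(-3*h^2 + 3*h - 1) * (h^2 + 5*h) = -3*h^4 - 12*h^3 + 14*h^2 - 5*h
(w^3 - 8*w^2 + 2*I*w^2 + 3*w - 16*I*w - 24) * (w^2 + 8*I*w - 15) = w^5 - 8*w^4 + 10*I*w^4 - 28*w^3 - 80*I*w^3 + 224*w^2 - 6*I*w^2 - 45*w + 48*I*w + 360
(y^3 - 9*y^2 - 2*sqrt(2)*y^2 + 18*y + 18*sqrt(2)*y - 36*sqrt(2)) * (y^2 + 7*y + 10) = y^5 - 2*sqrt(2)*y^4 - 2*y^4 - 35*y^3 + 4*sqrt(2)*y^3 + 36*y^2 + 70*sqrt(2)*y^2 - 72*sqrt(2)*y + 180*y - 360*sqrt(2)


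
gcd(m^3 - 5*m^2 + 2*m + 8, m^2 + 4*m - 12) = m - 2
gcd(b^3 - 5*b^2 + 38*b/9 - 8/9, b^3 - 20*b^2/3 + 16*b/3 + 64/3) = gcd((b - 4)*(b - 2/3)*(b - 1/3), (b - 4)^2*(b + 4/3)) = b - 4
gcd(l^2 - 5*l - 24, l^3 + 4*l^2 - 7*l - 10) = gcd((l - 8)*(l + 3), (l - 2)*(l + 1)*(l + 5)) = 1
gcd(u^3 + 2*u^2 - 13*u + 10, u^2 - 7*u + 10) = u - 2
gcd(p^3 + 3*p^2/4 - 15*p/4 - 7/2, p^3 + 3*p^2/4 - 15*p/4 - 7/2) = p^3 + 3*p^2/4 - 15*p/4 - 7/2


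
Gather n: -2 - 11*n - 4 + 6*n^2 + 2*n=6*n^2 - 9*n - 6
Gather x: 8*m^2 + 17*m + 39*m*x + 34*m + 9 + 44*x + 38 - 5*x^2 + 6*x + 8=8*m^2 + 51*m - 5*x^2 + x*(39*m + 50) + 55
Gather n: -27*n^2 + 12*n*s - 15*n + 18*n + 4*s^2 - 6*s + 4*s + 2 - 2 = -27*n^2 + n*(12*s + 3) + 4*s^2 - 2*s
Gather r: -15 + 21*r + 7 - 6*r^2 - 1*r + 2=-6*r^2 + 20*r - 6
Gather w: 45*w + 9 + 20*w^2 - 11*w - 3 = 20*w^2 + 34*w + 6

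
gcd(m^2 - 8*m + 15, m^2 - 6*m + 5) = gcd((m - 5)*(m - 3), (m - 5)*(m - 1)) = m - 5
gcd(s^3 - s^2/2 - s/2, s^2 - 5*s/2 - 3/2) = s + 1/2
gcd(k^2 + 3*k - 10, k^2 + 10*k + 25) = k + 5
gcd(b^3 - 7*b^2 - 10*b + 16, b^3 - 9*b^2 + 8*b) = b^2 - 9*b + 8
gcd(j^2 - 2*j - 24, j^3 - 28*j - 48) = j^2 - 2*j - 24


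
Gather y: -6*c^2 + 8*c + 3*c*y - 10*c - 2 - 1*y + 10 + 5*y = -6*c^2 - 2*c + y*(3*c + 4) + 8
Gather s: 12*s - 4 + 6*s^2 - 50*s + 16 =6*s^2 - 38*s + 12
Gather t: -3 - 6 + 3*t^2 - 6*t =3*t^2 - 6*t - 9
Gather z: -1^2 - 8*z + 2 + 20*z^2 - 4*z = 20*z^2 - 12*z + 1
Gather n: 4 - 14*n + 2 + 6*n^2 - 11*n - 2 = 6*n^2 - 25*n + 4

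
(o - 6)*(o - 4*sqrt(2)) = o^2 - 6*o - 4*sqrt(2)*o + 24*sqrt(2)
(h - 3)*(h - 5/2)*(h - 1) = h^3 - 13*h^2/2 + 13*h - 15/2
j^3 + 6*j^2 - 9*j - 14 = (j - 2)*(j + 1)*(j + 7)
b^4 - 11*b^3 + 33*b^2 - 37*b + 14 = (b - 7)*(b - 2)*(b - 1)^2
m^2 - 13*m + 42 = (m - 7)*(m - 6)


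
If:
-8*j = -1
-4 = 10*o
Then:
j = 1/8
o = -2/5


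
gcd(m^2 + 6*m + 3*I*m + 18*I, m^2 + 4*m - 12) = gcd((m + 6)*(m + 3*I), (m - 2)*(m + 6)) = m + 6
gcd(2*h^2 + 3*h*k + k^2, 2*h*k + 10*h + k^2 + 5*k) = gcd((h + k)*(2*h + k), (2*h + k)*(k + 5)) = 2*h + k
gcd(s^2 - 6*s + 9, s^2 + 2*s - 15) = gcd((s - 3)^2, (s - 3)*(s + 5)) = s - 3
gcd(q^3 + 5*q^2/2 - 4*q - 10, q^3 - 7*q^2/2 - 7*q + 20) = q^2 + q/2 - 5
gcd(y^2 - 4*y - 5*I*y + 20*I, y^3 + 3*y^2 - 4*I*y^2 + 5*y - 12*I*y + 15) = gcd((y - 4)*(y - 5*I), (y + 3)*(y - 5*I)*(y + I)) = y - 5*I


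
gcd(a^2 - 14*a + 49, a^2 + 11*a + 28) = 1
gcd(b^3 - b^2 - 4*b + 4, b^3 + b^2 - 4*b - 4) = b^2 - 4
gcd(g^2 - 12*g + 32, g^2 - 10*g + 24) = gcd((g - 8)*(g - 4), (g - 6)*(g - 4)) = g - 4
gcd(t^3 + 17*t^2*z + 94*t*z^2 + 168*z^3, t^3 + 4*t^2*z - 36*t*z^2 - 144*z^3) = t^2 + 10*t*z + 24*z^2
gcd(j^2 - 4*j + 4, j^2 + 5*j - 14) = j - 2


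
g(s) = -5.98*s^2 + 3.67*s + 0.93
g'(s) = 3.67 - 11.96*s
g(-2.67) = -51.50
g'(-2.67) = 35.60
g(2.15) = -18.82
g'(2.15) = -22.04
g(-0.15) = 0.24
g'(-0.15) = 5.46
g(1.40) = -5.65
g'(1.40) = -13.07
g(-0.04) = 0.77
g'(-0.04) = 4.15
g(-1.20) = -12.09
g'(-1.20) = 18.02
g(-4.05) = -112.02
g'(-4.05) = 52.11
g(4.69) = -113.39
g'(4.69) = -52.42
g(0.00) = 0.93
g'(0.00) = 3.67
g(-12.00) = -904.23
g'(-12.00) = 147.19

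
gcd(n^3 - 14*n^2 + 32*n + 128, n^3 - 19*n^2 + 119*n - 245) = 1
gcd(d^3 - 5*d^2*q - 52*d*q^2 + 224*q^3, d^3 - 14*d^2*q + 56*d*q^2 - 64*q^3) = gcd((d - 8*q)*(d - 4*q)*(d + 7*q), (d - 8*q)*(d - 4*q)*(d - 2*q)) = d^2 - 12*d*q + 32*q^2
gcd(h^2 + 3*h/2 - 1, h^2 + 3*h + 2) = h + 2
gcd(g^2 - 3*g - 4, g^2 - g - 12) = g - 4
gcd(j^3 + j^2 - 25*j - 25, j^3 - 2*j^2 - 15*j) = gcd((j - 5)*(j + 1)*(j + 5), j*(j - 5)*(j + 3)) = j - 5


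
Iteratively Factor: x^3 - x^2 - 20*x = (x + 4)*(x^2 - 5*x) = (x - 5)*(x + 4)*(x)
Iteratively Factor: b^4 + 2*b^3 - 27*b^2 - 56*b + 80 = (b - 5)*(b^3 + 7*b^2 + 8*b - 16) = (b - 5)*(b - 1)*(b^2 + 8*b + 16) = (b - 5)*(b - 1)*(b + 4)*(b + 4)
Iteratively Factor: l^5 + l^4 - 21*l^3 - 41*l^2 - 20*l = (l + 1)*(l^4 - 21*l^2 - 20*l) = (l + 1)*(l + 4)*(l^3 - 4*l^2 - 5*l) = l*(l + 1)*(l + 4)*(l^2 - 4*l - 5) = l*(l - 5)*(l + 1)*(l + 4)*(l + 1)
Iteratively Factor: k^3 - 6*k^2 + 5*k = (k - 5)*(k^2 - k) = (k - 5)*(k - 1)*(k)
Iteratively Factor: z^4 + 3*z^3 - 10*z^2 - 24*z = (z)*(z^3 + 3*z^2 - 10*z - 24) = z*(z + 4)*(z^2 - z - 6) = z*(z - 3)*(z + 4)*(z + 2)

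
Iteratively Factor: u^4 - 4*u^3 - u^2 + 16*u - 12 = (u - 2)*(u^3 - 2*u^2 - 5*u + 6) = (u - 2)*(u + 2)*(u^2 - 4*u + 3) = (u - 2)*(u - 1)*(u + 2)*(u - 3)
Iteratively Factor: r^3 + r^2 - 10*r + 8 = (r - 1)*(r^2 + 2*r - 8) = (r - 2)*(r - 1)*(r + 4)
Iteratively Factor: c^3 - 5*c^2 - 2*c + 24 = (c - 3)*(c^2 - 2*c - 8) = (c - 3)*(c + 2)*(c - 4)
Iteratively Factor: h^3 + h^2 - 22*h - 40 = (h + 2)*(h^2 - h - 20) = (h + 2)*(h + 4)*(h - 5)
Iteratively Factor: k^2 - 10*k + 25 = (k - 5)*(k - 5)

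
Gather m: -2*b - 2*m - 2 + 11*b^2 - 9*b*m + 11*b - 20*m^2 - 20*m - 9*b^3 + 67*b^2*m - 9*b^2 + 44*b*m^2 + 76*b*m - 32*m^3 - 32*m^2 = -9*b^3 + 2*b^2 + 9*b - 32*m^3 + m^2*(44*b - 52) + m*(67*b^2 + 67*b - 22) - 2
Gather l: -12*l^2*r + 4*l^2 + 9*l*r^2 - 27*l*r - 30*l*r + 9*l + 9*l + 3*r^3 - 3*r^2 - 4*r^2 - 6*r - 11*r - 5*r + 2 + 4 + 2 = l^2*(4 - 12*r) + l*(9*r^2 - 57*r + 18) + 3*r^3 - 7*r^2 - 22*r + 8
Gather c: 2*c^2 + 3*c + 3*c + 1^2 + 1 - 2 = 2*c^2 + 6*c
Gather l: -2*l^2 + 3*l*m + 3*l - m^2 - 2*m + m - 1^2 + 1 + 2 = -2*l^2 + l*(3*m + 3) - m^2 - m + 2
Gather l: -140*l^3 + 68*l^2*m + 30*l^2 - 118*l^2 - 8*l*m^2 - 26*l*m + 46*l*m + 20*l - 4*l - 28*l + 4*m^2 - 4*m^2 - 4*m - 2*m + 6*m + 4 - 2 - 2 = -140*l^3 + l^2*(68*m - 88) + l*(-8*m^2 + 20*m - 12)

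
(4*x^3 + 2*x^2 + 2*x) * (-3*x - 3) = -12*x^4 - 18*x^3 - 12*x^2 - 6*x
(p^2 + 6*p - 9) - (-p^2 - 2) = 2*p^2 + 6*p - 7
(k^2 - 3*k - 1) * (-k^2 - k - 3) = -k^4 + 2*k^3 + k^2 + 10*k + 3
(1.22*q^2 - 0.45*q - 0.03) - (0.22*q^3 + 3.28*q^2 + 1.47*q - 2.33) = -0.22*q^3 - 2.06*q^2 - 1.92*q + 2.3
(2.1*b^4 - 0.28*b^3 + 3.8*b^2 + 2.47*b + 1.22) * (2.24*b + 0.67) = 4.704*b^5 + 0.7798*b^4 + 8.3244*b^3 + 8.0788*b^2 + 4.3877*b + 0.8174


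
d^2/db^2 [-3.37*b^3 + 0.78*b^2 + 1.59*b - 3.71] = 1.56 - 20.22*b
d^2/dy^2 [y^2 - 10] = 2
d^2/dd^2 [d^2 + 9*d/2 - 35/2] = 2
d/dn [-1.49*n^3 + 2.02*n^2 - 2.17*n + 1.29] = -4.47*n^2 + 4.04*n - 2.17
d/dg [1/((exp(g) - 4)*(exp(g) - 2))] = 2*(3 - exp(g))*exp(g)/(exp(4*g) - 12*exp(3*g) + 52*exp(2*g) - 96*exp(g) + 64)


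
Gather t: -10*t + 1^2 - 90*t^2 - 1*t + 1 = -90*t^2 - 11*t + 2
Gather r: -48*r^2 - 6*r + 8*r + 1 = -48*r^2 + 2*r + 1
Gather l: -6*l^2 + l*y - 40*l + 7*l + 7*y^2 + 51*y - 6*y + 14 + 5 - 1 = -6*l^2 + l*(y - 33) + 7*y^2 + 45*y + 18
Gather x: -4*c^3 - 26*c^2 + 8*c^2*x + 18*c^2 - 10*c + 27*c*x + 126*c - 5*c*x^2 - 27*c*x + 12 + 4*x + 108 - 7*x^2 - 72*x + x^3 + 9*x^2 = -4*c^3 - 8*c^2 + 116*c + x^3 + x^2*(2 - 5*c) + x*(8*c^2 - 68) + 120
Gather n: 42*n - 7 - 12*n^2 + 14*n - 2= -12*n^2 + 56*n - 9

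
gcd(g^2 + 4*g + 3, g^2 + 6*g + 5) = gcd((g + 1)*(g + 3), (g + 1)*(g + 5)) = g + 1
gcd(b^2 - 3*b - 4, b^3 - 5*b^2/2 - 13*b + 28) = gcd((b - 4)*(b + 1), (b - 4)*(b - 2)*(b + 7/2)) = b - 4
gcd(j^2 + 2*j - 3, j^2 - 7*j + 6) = j - 1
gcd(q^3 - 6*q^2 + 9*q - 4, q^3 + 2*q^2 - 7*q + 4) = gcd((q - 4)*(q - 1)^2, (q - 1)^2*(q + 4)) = q^2 - 2*q + 1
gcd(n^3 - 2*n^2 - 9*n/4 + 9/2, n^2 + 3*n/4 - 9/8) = n + 3/2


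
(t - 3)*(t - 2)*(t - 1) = t^3 - 6*t^2 + 11*t - 6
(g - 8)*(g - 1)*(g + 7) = g^3 - 2*g^2 - 55*g + 56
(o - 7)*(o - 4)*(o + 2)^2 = o^4 - 7*o^3 - 12*o^2 + 68*o + 112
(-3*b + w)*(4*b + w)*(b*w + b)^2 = -12*b^4*w^2 - 24*b^4*w - 12*b^4 + b^3*w^3 + 2*b^3*w^2 + b^3*w + b^2*w^4 + 2*b^2*w^3 + b^2*w^2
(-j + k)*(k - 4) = -j*k + 4*j + k^2 - 4*k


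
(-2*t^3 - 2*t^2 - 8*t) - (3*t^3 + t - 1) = -5*t^3 - 2*t^2 - 9*t + 1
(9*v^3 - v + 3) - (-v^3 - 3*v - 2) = 10*v^3 + 2*v + 5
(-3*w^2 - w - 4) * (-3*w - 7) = 9*w^3 + 24*w^2 + 19*w + 28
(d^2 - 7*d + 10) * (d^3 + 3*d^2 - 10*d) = d^5 - 4*d^4 - 21*d^3 + 100*d^2 - 100*d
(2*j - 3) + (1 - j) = j - 2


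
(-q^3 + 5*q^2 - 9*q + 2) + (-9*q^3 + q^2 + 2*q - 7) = -10*q^3 + 6*q^2 - 7*q - 5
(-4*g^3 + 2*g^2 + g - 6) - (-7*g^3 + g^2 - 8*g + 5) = 3*g^3 + g^2 + 9*g - 11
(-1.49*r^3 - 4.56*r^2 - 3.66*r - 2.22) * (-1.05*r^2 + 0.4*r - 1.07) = 1.5645*r^5 + 4.192*r^4 + 3.6133*r^3 + 5.7462*r^2 + 3.0282*r + 2.3754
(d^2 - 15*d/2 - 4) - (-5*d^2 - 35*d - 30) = 6*d^2 + 55*d/2 + 26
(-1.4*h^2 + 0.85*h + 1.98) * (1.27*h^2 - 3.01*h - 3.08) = -1.778*h^4 + 5.2935*h^3 + 4.2681*h^2 - 8.5778*h - 6.0984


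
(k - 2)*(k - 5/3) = k^2 - 11*k/3 + 10/3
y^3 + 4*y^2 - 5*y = y*(y - 1)*(y + 5)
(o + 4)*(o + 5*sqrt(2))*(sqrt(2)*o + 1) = sqrt(2)*o^3 + 4*sqrt(2)*o^2 + 11*o^2 + 5*sqrt(2)*o + 44*o + 20*sqrt(2)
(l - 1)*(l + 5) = l^2 + 4*l - 5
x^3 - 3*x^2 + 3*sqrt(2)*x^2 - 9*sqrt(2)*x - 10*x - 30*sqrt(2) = (x - 5)*(x + 2)*(x + 3*sqrt(2))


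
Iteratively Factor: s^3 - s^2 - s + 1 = (s + 1)*(s^2 - 2*s + 1) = (s - 1)*(s + 1)*(s - 1)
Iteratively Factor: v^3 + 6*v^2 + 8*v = (v + 2)*(v^2 + 4*v) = (v + 2)*(v + 4)*(v)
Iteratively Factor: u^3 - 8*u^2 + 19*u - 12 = (u - 3)*(u^2 - 5*u + 4) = (u - 3)*(u - 1)*(u - 4)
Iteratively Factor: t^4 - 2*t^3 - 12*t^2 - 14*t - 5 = (t + 1)*(t^3 - 3*t^2 - 9*t - 5) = (t + 1)^2*(t^2 - 4*t - 5) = (t - 5)*(t + 1)^2*(t + 1)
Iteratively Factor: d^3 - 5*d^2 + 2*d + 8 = (d - 4)*(d^2 - d - 2) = (d - 4)*(d + 1)*(d - 2)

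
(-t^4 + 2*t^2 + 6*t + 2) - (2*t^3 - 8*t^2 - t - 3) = -t^4 - 2*t^3 + 10*t^2 + 7*t + 5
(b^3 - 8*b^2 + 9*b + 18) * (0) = 0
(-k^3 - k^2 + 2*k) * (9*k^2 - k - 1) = -9*k^5 - 8*k^4 + 20*k^3 - k^2 - 2*k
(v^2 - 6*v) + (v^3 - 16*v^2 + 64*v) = v^3 - 15*v^2 + 58*v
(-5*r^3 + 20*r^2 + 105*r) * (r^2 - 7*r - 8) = -5*r^5 + 55*r^4 + 5*r^3 - 895*r^2 - 840*r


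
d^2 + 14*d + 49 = (d + 7)^2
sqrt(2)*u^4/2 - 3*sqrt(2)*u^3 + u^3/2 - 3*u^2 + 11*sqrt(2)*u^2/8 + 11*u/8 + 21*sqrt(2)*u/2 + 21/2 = (u - 4)*(u - 7/2)*(u + 3/2)*(sqrt(2)*u/2 + 1/2)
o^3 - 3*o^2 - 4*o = o*(o - 4)*(o + 1)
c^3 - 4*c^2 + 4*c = c*(c - 2)^2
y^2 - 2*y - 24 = (y - 6)*(y + 4)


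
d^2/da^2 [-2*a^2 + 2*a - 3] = -4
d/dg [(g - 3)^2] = 2*g - 6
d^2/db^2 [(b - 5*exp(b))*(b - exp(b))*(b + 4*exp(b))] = -2*b^2*exp(b) - 76*b*exp(2*b) - 8*b*exp(b) + 6*b + 180*exp(3*b) - 76*exp(2*b) - 4*exp(b)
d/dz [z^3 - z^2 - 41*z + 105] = 3*z^2 - 2*z - 41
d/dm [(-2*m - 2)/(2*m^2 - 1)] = 2*(-2*m^2 + 4*m*(m + 1) + 1)/(2*m^2 - 1)^2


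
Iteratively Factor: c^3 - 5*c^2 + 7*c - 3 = (c - 1)*(c^2 - 4*c + 3) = (c - 3)*(c - 1)*(c - 1)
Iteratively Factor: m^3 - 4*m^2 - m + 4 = (m - 4)*(m^2 - 1) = (m - 4)*(m + 1)*(m - 1)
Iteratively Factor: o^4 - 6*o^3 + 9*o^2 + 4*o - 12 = (o - 2)*(o^3 - 4*o^2 + o + 6) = (o - 2)^2*(o^2 - 2*o - 3) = (o - 2)^2*(o + 1)*(o - 3)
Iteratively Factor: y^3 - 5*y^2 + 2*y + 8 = (y + 1)*(y^2 - 6*y + 8) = (y - 2)*(y + 1)*(y - 4)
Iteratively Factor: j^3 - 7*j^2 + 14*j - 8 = (j - 4)*(j^2 - 3*j + 2) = (j - 4)*(j - 1)*(j - 2)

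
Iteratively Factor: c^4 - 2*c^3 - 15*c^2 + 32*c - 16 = (c - 4)*(c^3 + 2*c^2 - 7*c + 4) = (c - 4)*(c - 1)*(c^2 + 3*c - 4) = (c - 4)*(c - 1)*(c + 4)*(c - 1)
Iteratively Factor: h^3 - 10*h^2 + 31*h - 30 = (h - 2)*(h^2 - 8*h + 15) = (h - 5)*(h - 2)*(h - 3)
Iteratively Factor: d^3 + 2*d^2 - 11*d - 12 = (d + 1)*(d^2 + d - 12) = (d + 1)*(d + 4)*(d - 3)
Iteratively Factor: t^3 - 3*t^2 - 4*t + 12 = (t - 3)*(t^2 - 4) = (t - 3)*(t + 2)*(t - 2)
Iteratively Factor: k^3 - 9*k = (k - 3)*(k^2 + 3*k) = (k - 3)*(k + 3)*(k)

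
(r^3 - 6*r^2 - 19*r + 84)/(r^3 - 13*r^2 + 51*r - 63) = (r + 4)/(r - 3)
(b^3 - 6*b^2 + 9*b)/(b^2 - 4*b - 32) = b*(-b^2 + 6*b - 9)/(-b^2 + 4*b + 32)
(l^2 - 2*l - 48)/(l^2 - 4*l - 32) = (l + 6)/(l + 4)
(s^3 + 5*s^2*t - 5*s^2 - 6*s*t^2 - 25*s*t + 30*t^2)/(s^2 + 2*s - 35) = (s^2 + 5*s*t - 6*t^2)/(s + 7)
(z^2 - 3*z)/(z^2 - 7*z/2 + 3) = 2*z*(z - 3)/(2*z^2 - 7*z + 6)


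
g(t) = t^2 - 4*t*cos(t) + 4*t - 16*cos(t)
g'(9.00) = 47.07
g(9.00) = 164.38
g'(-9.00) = -2.11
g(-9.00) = 26.78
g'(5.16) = -20.44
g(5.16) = 31.41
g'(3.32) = 9.38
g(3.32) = 53.12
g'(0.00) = 0.00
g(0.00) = -16.00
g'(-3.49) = 1.48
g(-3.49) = 0.14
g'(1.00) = 20.67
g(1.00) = -5.81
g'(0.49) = 9.90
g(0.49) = -13.65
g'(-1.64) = -8.42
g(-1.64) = -3.22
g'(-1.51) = -9.20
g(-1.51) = -4.37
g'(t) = 4*t*sin(t) + 2*t + 16*sin(t) - 4*cos(t) + 4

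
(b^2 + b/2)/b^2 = (b + 1/2)/b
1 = 1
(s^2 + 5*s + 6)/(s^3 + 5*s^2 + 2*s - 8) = (s + 3)/(s^2 + 3*s - 4)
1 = 1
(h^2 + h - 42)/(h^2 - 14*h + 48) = (h + 7)/(h - 8)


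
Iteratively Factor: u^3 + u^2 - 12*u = (u + 4)*(u^2 - 3*u) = u*(u + 4)*(u - 3)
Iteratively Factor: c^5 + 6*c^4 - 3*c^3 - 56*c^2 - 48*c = (c + 4)*(c^4 + 2*c^3 - 11*c^2 - 12*c) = (c - 3)*(c + 4)*(c^3 + 5*c^2 + 4*c) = (c - 3)*(c + 4)^2*(c^2 + c) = c*(c - 3)*(c + 4)^2*(c + 1)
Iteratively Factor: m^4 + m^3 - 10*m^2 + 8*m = (m - 2)*(m^3 + 3*m^2 - 4*m) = m*(m - 2)*(m^2 + 3*m - 4) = m*(m - 2)*(m + 4)*(m - 1)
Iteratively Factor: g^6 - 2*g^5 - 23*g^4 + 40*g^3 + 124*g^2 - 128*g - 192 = (g + 1)*(g^5 - 3*g^4 - 20*g^3 + 60*g^2 + 64*g - 192) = (g - 2)*(g + 1)*(g^4 - g^3 - 22*g^2 + 16*g + 96) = (g - 2)*(g + 1)*(g + 2)*(g^3 - 3*g^2 - 16*g + 48) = (g - 4)*(g - 2)*(g + 1)*(g + 2)*(g^2 + g - 12) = (g - 4)*(g - 2)*(g + 1)*(g + 2)*(g + 4)*(g - 3)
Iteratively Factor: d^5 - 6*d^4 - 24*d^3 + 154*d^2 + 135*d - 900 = (d - 5)*(d^4 - d^3 - 29*d^2 + 9*d + 180) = (d - 5)*(d + 3)*(d^3 - 4*d^2 - 17*d + 60) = (d - 5)^2*(d + 3)*(d^2 + d - 12) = (d - 5)^2*(d - 3)*(d + 3)*(d + 4)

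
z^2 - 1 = (z - 1)*(z + 1)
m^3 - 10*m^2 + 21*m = m*(m - 7)*(m - 3)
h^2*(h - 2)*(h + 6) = h^4 + 4*h^3 - 12*h^2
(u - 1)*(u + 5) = u^2 + 4*u - 5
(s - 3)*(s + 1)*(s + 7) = s^3 + 5*s^2 - 17*s - 21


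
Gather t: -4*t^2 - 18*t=-4*t^2 - 18*t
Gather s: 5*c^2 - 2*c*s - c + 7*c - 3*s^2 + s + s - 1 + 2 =5*c^2 + 6*c - 3*s^2 + s*(2 - 2*c) + 1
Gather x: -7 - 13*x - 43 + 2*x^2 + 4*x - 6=2*x^2 - 9*x - 56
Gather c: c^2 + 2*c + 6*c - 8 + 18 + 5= c^2 + 8*c + 15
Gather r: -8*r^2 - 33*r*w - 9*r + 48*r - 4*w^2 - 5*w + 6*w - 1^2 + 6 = -8*r^2 + r*(39 - 33*w) - 4*w^2 + w + 5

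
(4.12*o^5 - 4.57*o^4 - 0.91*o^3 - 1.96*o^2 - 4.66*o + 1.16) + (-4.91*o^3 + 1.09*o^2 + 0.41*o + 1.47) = 4.12*o^5 - 4.57*o^4 - 5.82*o^3 - 0.87*o^2 - 4.25*o + 2.63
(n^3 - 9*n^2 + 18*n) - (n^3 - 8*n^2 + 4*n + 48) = -n^2 + 14*n - 48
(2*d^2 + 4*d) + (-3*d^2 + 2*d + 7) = -d^2 + 6*d + 7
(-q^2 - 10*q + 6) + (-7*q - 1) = -q^2 - 17*q + 5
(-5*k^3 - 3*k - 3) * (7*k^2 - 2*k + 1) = -35*k^5 + 10*k^4 - 26*k^3 - 15*k^2 + 3*k - 3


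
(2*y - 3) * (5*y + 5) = 10*y^2 - 5*y - 15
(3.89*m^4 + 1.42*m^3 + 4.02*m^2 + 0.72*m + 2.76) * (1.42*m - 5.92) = 5.5238*m^5 - 21.0124*m^4 - 2.698*m^3 - 22.776*m^2 - 0.3432*m - 16.3392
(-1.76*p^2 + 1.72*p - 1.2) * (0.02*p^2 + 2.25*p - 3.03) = -0.0352*p^4 - 3.9256*p^3 + 9.1788*p^2 - 7.9116*p + 3.636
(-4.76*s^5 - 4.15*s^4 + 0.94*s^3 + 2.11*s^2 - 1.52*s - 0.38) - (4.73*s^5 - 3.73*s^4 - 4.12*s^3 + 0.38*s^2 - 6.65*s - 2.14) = -9.49*s^5 - 0.42*s^4 + 5.06*s^3 + 1.73*s^2 + 5.13*s + 1.76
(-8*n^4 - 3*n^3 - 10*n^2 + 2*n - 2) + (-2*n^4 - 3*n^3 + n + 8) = -10*n^4 - 6*n^3 - 10*n^2 + 3*n + 6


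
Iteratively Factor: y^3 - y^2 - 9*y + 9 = (y - 3)*(y^2 + 2*y - 3) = (y - 3)*(y + 3)*(y - 1)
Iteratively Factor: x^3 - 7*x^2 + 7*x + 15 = (x + 1)*(x^2 - 8*x + 15) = (x - 3)*(x + 1)*(x - 5)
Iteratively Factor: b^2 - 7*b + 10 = (b - 5)*(b - 2)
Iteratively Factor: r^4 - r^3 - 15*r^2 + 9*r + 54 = (r + 2)*(r^3 - 3*r^2 - 9*r + 27) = (r + 2)*(r + 3)*(r^2 - 6*r + 9) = (r - 3)*(r + 2)*(r + 3)*(r - 3)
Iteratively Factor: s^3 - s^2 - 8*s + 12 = (s - 2)*(s^2 + s - 6) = (s - 2)*(s + 3)*(s - 2)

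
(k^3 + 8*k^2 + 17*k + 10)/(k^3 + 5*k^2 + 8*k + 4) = (k + 5)/(k + 2)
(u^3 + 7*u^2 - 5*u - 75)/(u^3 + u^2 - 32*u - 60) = (u^2 + 2*u - 15)/(u^2 - 4*u - 12)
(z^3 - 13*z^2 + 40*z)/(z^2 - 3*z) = (z^2 - 13*z + 40)/(z - 3)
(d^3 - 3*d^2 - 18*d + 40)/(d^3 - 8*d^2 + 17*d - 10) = (d + 4)/(d - 1)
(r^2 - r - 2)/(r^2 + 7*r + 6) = (r - 2)/(r + 6)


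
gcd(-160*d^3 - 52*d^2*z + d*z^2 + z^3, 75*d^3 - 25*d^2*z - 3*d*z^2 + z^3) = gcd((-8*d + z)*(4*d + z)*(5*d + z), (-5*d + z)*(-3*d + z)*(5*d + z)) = 5*d + z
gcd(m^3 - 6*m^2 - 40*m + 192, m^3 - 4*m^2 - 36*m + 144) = m^2 + 2*m - 24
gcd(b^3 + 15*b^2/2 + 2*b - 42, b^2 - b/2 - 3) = b - 2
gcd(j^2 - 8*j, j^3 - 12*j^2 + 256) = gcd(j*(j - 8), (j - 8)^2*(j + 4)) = j - 8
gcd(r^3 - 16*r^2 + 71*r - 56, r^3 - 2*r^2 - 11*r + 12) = r - 1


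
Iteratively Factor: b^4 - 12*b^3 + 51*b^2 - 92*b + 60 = (b - 3)*(b^3 - 9*b^2 + 24*b - 20) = (b - 5)*(b - 3)*(b^2 - 4*b + 4) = (b - 5)*(b - 3)*(b - 2)*(b - 2)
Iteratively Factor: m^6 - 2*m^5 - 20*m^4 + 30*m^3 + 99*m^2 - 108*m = (m + 3)*(m^5 - 5*m^4 - 5*m^3 + 45*m^2 - 36*m) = (m + 3)^2*(m^4 - 8*m^3 + 19*m^2 - 12*m) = (m - 3)*(m + 3)^2*(m^3 - 5*m^2 + 4*m) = m*(m - 3)*(m + 3)^2*(m^2 - 5*m + 4) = m*(m - 4)*(m - 3)*(m + 3)^2*(m - 1)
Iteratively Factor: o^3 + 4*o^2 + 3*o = (o + 1)*(o^2 + 3*o) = o*(o + 1)*(o + 3)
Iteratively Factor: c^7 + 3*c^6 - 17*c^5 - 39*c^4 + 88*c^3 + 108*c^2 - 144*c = (c - 3)*(c^6 + 6*c^5 + c^4 - 36*c^3 - 20*c^2 + 48*c) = (c - 3)*(c - 2)*(c^5 + 8*c^4 + 17*c^3 - 2*c^2 - 24*c) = (c - 3)*(c - 2)*(c - 1)*(c^4 + 9*c^3 + 26*c^2 + 24*c) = (c - 3)*(c - 2)*(c - 1)*(c + 3)*(c^3 + 6*c^2 + 8*c) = (c - 3)*(c - 2)*(c - 1)*(c + 3)*(c + 4)*(c^2 + 2*c) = c*(c - 3)*(c - 2)*(c - 1)*(c + 3)*(c + 4)*(c + 2)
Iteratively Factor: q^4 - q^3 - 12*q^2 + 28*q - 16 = (q - 2)*(q^3 + q^2 - 10*q + 8) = (q - 2)^2*(q^2 + 3*q - 4) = (q - 2)^2*(q + 4)*(q - 1)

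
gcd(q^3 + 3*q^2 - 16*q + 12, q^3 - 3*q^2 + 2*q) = q^2 - 3*q + 2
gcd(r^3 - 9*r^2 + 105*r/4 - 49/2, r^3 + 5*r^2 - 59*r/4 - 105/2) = r - 7/2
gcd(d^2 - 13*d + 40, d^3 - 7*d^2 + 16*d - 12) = 1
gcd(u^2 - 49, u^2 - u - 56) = u + 7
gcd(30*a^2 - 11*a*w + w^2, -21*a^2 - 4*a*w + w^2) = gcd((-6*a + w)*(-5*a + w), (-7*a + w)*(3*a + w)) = 1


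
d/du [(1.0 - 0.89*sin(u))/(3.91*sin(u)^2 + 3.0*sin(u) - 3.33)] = (3.4799*sin(u)^2 - 7.82*sin(u) - 0.0362999999999998)*cos(u)/(15.2881*sin(u)^4 + 23.46*sin(u)^3 - 17.0406*sin(u)^2 - 19.98*sin(u) + 11.0889)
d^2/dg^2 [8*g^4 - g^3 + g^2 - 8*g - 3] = 96*g^2 - 6*g + 2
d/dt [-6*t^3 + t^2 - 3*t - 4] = -18*t^2 + 2*t - 3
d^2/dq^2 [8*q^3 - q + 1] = 48*q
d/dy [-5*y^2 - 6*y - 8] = -10*y - 6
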